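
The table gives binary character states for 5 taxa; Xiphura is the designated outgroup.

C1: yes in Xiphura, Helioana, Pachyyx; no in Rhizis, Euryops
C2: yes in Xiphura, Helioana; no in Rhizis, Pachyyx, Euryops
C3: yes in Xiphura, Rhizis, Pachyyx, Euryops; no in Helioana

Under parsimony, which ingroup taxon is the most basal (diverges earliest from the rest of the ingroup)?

The outgroup has state 'yes' for every character, so 'no' is the derived state throughout.
Only Euryops and Rhizis show the derived state 'no' for C1, supporting them as a clade.
C2 (derived state 'no') is shared by Euryops, Pachyyx, and Rhizis — a synapomorphy uniting that clade.
C3 (derived state 'no') is unique to Helioana (autapomorphy; uninformative for grouping).
Most parsimonious ingroup topology: (((Rhizis,Euryops),Pachyyx),Helioana).
Helioana is sister to the clade containing all other ingroup taxa, so it is the earliest-diverging (most basal) ingroup lineage.

Helioana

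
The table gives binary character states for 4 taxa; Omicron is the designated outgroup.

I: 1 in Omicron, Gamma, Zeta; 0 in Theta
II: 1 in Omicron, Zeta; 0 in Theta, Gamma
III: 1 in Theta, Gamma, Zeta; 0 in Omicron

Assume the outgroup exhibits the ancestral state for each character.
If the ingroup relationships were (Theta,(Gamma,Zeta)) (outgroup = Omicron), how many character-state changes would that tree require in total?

4

Map each character onto (Theta,(Gamma,Zeta)) (rooted by Omicron) and count the minimum state changes it requires (Fitch parsimony):
I: 1; II: 2; III: 1.
Total tree length = 4.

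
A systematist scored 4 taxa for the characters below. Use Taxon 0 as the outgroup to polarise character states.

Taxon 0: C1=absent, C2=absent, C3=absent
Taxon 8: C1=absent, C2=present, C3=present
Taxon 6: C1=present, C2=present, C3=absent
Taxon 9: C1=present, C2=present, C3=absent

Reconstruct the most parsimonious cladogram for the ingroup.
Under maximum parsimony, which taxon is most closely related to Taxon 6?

The outgroup has state 'absent' for every character, so 'present' is the derived state throughout.
Only Taxon 6 and Taxon 9 show the derived state 'present' for C1, supporting them as a clade.
All ingroup taxa share the derived state 'present' for C2; it defines the ingroup but does not resolve relationships within it.
C3 (derived state 'present') is unique to Taxon 8 (autapomorphy; uninformative for grouping).
Most parsimonious ingroup topology: (Taxon 8,(Taxon 6,Taxon 9)).
Taxon 6 and Taxon 9 form a cherry on this tree, so they are sister taxa.

Taxon 9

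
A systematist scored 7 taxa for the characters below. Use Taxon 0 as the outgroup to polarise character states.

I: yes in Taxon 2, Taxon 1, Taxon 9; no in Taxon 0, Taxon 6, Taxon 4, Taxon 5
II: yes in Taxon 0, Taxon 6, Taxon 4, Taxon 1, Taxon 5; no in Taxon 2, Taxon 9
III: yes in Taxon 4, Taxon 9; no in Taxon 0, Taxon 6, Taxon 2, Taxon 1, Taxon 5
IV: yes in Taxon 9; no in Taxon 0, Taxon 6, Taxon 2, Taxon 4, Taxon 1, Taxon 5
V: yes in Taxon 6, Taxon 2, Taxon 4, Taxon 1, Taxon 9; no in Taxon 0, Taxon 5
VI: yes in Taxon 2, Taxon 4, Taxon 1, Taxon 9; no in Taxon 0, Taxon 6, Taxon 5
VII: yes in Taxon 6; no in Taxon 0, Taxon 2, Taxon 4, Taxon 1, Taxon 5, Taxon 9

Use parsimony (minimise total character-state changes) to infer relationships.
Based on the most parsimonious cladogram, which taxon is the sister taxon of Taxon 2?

Taxon 9

Character polarity is set by the outgroup: the derived state is whichever differs from the outgroup's state, so for II the derived state is 'no', and for the remaining characters it is 'yes'.
Only Taxon 1, Taxon 2, and Taxon 9 show the derived state 'yes' for I, supporting them as a clade.
II: derived state 'no' in Taxon 2 and Taxon 9 only — synapomorphy for {Taxon 2, Taxon 9}.
III groups Taxon 4 and Taxon 9, which is incompatible with the clades supported by the remaining characters; treating it as convergent (homoplasy) costs fewer steps than any alternative tree.
IV (derived state 'yes') is unique to Taxon 9 (autapomorphy; uninformative for grouping).
Only Taxon 1, Taxon 2, Taxon 4, Taxon 6, and Taxon 9 show the derived state 'yes' for V, supporting them as a clade.
VI: derived state 'yes' in Taxon 1, Taxon 2, Taxon 4, and Taxon 9 only — synapomorphy for {Taxon 1, Taxon 2, Taxon 4, Taxon 9}.
VII: derived state 'yes' in Taxon 6 only — an autapomorphy, so it tells us nothing about relationships among taxa.
Most parsimonious ingroup topology: ((Taxon 6,(((Taxon 2,Taxon 9),Taxon 1),Taxon 4)),Taxon 5).
Taxon 2 and Taxon 9 form a cherry on this tree, so they are sister taxa.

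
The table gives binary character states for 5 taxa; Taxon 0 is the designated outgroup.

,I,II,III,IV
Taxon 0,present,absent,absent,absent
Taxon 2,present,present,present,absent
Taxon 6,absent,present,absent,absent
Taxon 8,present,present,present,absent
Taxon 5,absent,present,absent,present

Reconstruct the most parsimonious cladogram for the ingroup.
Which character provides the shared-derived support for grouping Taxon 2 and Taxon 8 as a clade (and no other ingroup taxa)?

Character polarity is set by the outgroup: the derived state is whichever differs from the outgroup's state, so for I the derived state is 'absent', and for the remaining characters it is 'present'.
I (derived state 'absent') is shared by Taxon 5 and Taxon 6 — a synapomorphy uniting that clade.
All ingroup taxa share the derived state 'present' for II; it defines the ingroup but does not resolve relationships within it.
III (derived state 'present') is shared by Taxon 2 and Taxon 8 — a synapomorphy uniting that clade.
IV (derived state 'present') is unique to Taxon 5 (autapomorphy; uninformative for grouping).
Most parsimonious ingroup topology: ((Taxon 2,Taxon 8),(Taxon 6,Taxon 5)).
The clade {Taxon 2, Taxon 8} is supported by III: its derived state 'present' occurs in exactly those taxa and in no other taxon (including the outgroup).

III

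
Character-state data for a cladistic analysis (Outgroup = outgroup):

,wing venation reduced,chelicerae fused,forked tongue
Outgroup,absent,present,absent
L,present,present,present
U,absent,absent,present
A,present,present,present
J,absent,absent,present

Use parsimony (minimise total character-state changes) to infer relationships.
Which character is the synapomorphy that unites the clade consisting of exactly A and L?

Character polarity is set by the outgroup: the derived state is whichever differs from the outgroup's state, so for chelicerae fused the derived state is 'absent', and for the remaining characters it is 'present'.
wing venation reduced: derived state 'present' in A and L only — synapomorphy for {A, L}.
Only J and U show the derived state 'absent' for chelicerae fused, supporting them as a clade.
forked tongue (derived state 'present') is shared by all ingroup taxa — unites the whole ingroup.
Most parsimonious ingroup topology: ((L,A),(U,J)).
The clade {A, L} is supported by wing venation reduced: its derived state 'present' occurs in exactly those taxa and in no other taxon (including the outgroup).

wing venation reduced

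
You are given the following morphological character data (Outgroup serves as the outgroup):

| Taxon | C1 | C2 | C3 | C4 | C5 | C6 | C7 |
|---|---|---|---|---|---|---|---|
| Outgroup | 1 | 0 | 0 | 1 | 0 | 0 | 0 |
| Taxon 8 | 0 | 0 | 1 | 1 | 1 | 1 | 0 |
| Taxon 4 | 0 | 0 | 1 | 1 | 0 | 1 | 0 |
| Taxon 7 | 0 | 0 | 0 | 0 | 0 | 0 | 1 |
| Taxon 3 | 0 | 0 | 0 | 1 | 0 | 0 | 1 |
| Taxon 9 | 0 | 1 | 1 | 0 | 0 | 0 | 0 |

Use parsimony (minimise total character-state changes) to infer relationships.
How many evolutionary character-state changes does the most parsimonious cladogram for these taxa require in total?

Character polarity is set by the outgroup: the derived state is whichever differs from the outgroup's state, so for C1, C4 the derived state is '0', and for the remaining characters it is '1'.
C1 (derived state '0') is shared by all ingroup taxa — unites the whole ingroup.
C2: derived state '1' in Taxon 9 only — an autapomorphy, so it tells us nothing about relationships among taxa.
Only Taxon 4, Taxon 8, and Taxon 9 show the derived state '1' for C3, supporting them as a clade.
C4 groups Taxon 7 and Taxon 9, which is incompatible with the clades supported by the remaining characters; treating it as convergent (homoplasy) costs fewer steps than any alternative tree.
C5 (derived state '1') is unique to Taxon 8 (autapomorphy; uninformative for grouping).
Only Taxon 4 and Taxon 8 show the derived state '1' for C6, supporting them as a clade.
Only Taxon 3 and Taxon 7 show the derived state '1' for C7, supporting them as a clade.
Most parsimonious ingroup topology: (((Taxon 8,Taxon 4),Taxon 9),(Taxon 7,Taxon 3)).
Changes per character on this tree: C1: 1; C2: 1; C3: 1; C4: 2; C5: 1; C6: 1; C7: 1.
Total = 8.

8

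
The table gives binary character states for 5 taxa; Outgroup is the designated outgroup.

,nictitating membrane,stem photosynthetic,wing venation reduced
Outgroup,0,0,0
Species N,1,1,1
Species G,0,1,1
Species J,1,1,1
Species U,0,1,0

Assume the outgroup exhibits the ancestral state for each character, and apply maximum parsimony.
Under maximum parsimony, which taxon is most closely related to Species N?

Species J

The outgroup has state '0' for every character, so '1' is the derived state throughout.
Only Species J and Species N show the derived state '1' for nictitating membrane, supporting them as a clade.
stem photosynthetic (derived state '1') is shared by all ingroup taxa — unites the whole ingroup.
wing venation reduced (derived state '1') is shared by Species G, Species J, and Species N — a synapomorphy uniting that clade.
Most parsimonious ingroup topology: (((Species N,Species J),Species G),Species U).
Species N and Species J form a cherry on this tree, so they are sister taxa.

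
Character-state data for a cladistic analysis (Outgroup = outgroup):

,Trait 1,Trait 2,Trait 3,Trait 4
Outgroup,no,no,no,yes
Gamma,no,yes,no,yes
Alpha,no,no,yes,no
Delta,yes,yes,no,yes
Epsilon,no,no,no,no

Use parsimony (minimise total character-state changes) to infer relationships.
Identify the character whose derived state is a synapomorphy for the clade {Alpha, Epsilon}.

Character polarity is set by the outgroup: the derived state is whichever differs from the outgroup's state, so for Trait 4 the derived state is 'no', and for the remaining characters it is 'yes'.
Trait 1: derived state 'yes' in Delta only — an autapomorphy, so it tells us nothing about relationships among taxa.
Trait 2 (derived state 'yes') is shared by Delta and Gamma — a synapomorphy uniting that clade.
Trait 3 (derived state 'yes') is unique to Alpha (autapomorphy; uninformative for grouping).
Trait 4 (derived state 'no') is shared by Alpha and Epsilon — a synapomorphy uniting that clade.
Most parsimonious ingroup topology: ((Gamma,Delta),(Alpha,Epsilon)).
The clade {Alpha, Epsilon} is supported by Trait 4: its derived state 'no' occurs in exactly those taxa and in no other taxon (including the outgroup).

Trait 4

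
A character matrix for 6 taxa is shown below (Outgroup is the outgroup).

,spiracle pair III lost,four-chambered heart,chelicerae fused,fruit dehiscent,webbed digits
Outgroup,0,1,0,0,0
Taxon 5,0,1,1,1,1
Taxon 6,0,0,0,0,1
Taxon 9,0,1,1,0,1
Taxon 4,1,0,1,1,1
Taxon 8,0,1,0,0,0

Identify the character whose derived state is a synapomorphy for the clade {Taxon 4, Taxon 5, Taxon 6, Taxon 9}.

webbed digits

Character polarity is set by the outgroup: the derived state is whichever differs from the outgroup's state, so for four-chambered heart the derived state is '0', and for the remaining characters it is '1'.
spiracle pair III lost: derived state '1' in Taxon 4 only — an autapomorphy, so it tells us nothing about relationships among taxa.
four-chambered heart (state '0') occurs in Taxon 4 and Taxon 6 but conflicts with the nesting implied by the other characters — most parsimoniously interpreted as homoplasy.
chelicerae fused (derived state '1') is shared by Taxon 4, Taxon 5, and Taxon 9 — a synapomorphy uniting that clade.
Only Taxon 4 and Taxon 5 show the derived state '1' for fruit dehiscent, supporting them as a clade.
webbed digits (derived state '1') is shared by Taxon 4, Taxon 5, Taxon 6, and Taxon 9 — a synapomorphy uniting that clade.
Most parsimonious ingroup topology: ((((Taxon 5,Taxon 4),Taxon 9),Taxon 6),Taxon 8).
The clade {Taxon 4, Taxon 5, Taxon 6, Taxon 9} is supported by webbed digits: its derived state '1' occurs in exactly those taxa and in no other taxon (including the outgroup).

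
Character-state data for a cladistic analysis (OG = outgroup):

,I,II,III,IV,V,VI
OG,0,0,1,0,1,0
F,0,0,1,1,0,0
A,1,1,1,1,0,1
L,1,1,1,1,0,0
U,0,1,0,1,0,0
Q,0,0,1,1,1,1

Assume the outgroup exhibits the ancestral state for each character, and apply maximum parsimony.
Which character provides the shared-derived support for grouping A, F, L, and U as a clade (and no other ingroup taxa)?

Character polarity is set by the outgroup: the derived state is whichever differs from the outgroup's state, so for III, V the derived state is '0', and for the remaining characters it is '1'.
I (derived state '1') is shared by A and L — a synapomorphy uniting that clade.
II: derived state '1' in A, L, and U only — synapomorphy for {A, L, U}.
III: derived state '0' in U only — an autapomorphy, so it tells us nothing about relationships among taxa.
IV (derived state '1') is shared by all ingroup taxa — unites the whole ingroup.
V (derived state '0') is shared by A, F, L, and U — a synapomorphy uniting that clade.
VI (state '1') occurs in A and Q but conflicts with the nesting implied by the other characters — most parsimoniously interpreted as homoplasy.
Most parsimonious ingroup topology: ((F,((A,L),U)),Q).
The clade {A, F, L, U} is supported by V: its derived state '0' occurs in exactly those taxa and in no other taxon (including the outgroup).

V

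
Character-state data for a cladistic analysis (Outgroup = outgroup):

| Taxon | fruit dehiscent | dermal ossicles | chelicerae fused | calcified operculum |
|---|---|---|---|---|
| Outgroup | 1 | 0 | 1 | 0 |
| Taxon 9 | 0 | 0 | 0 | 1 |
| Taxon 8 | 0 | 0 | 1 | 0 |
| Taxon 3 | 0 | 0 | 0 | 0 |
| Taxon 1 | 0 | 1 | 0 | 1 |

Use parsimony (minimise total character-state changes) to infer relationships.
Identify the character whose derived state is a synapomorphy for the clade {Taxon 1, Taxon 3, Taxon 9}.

Character polarity is set by the outgroup: the derived state is whichever differs from the outgroup's state, so for fruit dehiscent, chelicerae fused the derived state is '0', and for the remaining characters it is '1'.
All ingroup taxa share the derived state '0' for fruit dehiscent; it defines the ingroup but does not resolve relationships within it.
dermal ossicles (derived state '1') is unique to Taxon 1 (autapomorphy; uninformative for grouping).
Only Taxon 1, Taxon 3, and Taxon 9 show the derived state '0' for chelicerae fused, supporting them as a clade.
calcified operculum: derived state '1' in Taxon 1 and Taxon 9 only — synapomorphy for {Taxon 1, Taxon 9}.
Most parsimonious ingroup topology: (((Taxon 9,Taxon 1),Taxon 3),Taxon 8).
The clade {Taxon 1, Taxon 3, Taxon 9} is supported by chelicerae fused: its derived state '0' occurs in exactly those taxa and in no other taxon (including the outgroup).

chelicerae fused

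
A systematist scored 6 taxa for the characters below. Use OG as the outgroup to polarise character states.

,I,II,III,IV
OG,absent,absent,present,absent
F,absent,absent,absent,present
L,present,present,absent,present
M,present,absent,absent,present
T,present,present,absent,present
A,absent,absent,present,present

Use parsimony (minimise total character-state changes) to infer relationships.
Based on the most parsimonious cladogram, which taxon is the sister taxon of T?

Character polarity is set by the outgroup: the derived state is whichever differs from the outgroup's state, so for III the derived state is 'absent', and for the remaining characters it is 'present'.
Only L, M, and T show the derived state 'present' for I, supporting them as a clade.
II: derived state 'present' in L and T only — synapomorphy for {L, T}.
III: derived state 'absent' in F, L, M, and T only — synapomorphy for {F, L, M, T}.
All ingroup taxa share the derived state 'present' for IV; it defines the ingroup but does not resolve relationships within it.
Most parsimonious ingroup topology: ((F,((L,T),M)),A).
T and L form a cherry on this tree, so they are sister taxa.

L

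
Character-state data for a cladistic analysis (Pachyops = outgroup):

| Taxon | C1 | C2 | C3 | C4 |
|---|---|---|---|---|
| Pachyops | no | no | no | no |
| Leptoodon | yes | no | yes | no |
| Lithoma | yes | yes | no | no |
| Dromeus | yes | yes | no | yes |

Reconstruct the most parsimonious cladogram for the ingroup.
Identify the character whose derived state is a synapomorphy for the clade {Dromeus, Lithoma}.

The outgroup has state 'no' for every character, so 'yes' is the derived state throughout.
All ingroup taxa share the derived state 'yes' for C1; it defines the ingroup but does not resolve relationships within it.
Only Dromeus and Lithoma show the derived state 'yes' for C2, supporting them as a clade.
C3: derived state 'yes' in Leptoodon only — an autapomorphy, so it tells us nothing about relationships among taxa.
C4: derived state 'yes' in Dromeus only — an autapomorphy, so it tells us nothing about relationships among taxa.
Most parsimonious ingroup topology: (Leptoodon,(Lithoma,Dromeus)).
The clade {Dromeus, Lithoma} is supported by C2: its derived state 'yes' occurs in exactly those taxa and in no other taxon (including the outgroup).

C2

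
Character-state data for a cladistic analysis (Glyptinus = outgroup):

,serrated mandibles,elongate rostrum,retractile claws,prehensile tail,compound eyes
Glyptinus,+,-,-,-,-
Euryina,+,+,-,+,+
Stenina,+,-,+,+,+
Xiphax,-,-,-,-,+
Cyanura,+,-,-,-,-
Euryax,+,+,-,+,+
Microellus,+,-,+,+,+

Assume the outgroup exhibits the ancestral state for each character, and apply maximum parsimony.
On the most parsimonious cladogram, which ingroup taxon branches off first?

Character polarity is set by the outgroup: the derived state is whichever differs from the outgroup's state, so for serrated mandibles the derived state is '-', and for the remaining characters it is '+'.
serrated mandibles (derived state '-') is unique to Xiphax (autapomorphy; uninformative for grouping).
elongate rostrum (derived state '+') is shared by Euryax and Euryina — a synapomorphy uniting that clade.
Only Microellus and Stenina show the derived state '+' for retractile claws, supporting them as a clade.
Only Euryax, Euryina, Microellus, and Stenina show the derived state '+' for prehensile tail, supporting them as a clade.
compound eyes: derived state '+' in Euryax, Euryina, Microellus, Stenina, and Xiphax only — synapomorphy for {Euryax, Euryina, Microellus, Stenina, Xiphax}.
Most parsimonious ingroup topology: ((((Euryina,Euryax),(Stenina,Microellus)),Xiphax),Cyanura).
Cyanura is sister to the clade containing all other ingroup taxa, so it is the earliest-diverging (most basal) ingroup lineage.

Cyanura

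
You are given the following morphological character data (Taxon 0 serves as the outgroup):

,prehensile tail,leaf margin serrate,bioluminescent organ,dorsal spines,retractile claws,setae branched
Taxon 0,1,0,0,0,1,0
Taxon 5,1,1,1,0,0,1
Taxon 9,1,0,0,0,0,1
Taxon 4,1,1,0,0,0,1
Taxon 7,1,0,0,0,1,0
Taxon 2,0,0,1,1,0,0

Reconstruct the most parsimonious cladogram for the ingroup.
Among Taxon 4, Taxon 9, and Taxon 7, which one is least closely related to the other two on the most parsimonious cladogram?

Taxon 7

Character polarity is set by the outgroup: the derived state is whichever differs from the outgroup's state, so for prehensile tail, retractile claws the derived state is '0', and for the remaining characters it is '1'.
prehensile tail: derived state '0' in Taxon 2 only — an autapomorphy, so it tells us nothing about relationships among taxa.
leaf margin serrate (derived state '1') is shared by Taxon 4 and Taxon 5 — a synapomorphy uniting that clade.
bioluminescent organ groups Taxon 2 and Taxon 5, which is incompatible with the clades supported by the remaining characters; treating it as convergent (homoplasy) costs fewer steps than any alternative tree.
dorsal spines: derived state '1' in Taxon 2 only — an autapomorphy, so it tells us nothing about relationships among taxa.
retractile claws: derived state '0' in Taxon 2, Taxon 4, Taxon 5, and Taxon 9 only — synapomorphy for {Taxon 2, Taxon 4, Taxon 5, Taxon 9}.
setae branched: derived state '1' in Taxon 4, Taxon 5, and Taxon 9 only — synapomorphy for {Taxon 4, Taxon 5, Taxon 9}.
Most parsimonious ingroup topology: ((((Taxon 5,Taxon 4),Taxon 9),Taxon 2),Taxon 7).
Taxon 9 and Taxon 4 share a more recent common ancestor with each other than either does with Taxon 7, so Taxon 7 is the least closely related of the three.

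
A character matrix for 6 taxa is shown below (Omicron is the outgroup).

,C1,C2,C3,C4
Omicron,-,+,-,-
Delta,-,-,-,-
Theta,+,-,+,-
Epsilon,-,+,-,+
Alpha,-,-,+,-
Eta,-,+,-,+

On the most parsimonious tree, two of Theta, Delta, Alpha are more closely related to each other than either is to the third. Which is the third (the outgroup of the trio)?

Delta

Character polarity is set by the outgroup: the derived state is whichever differs from the outgroup's state, so for C2 the derived state is '-', and for the remaining characters it is '+'.
C1 (derived state '+') is unique to Theta (autapomorphy; uninformative for grouping).
Only Alpha, Delta, and Theta show the derived state '-' for C2, supporting them as a clade.
Only Alpha and Theta show the derived state '+' for C3, supporting them as a clade.
C4: derived state '+' in Epsilon and Eta only — synapomorphy for {Epsilon, Eta}.
Most parsimonious ingroup topology: ((Epsilon,Eta),((Alpha,Theta),Delta)).
Alpha and Theta share a more recent common ancestor with each other than either does with Delta, so Delta is the least closely related of the three.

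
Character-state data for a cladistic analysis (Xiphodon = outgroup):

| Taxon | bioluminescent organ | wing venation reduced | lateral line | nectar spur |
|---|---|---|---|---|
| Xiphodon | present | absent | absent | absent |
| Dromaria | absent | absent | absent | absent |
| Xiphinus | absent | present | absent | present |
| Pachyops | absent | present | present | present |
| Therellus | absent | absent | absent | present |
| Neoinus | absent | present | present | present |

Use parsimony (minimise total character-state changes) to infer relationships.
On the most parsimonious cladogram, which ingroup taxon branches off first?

Character polarity is set by the outgroup: the derived state is whichever differs from the outgroup's state, so for bioluminescent organ the derived state is 'absent', and for the remaining characters it is 'present'.
bioluminescent organ (derived state 'absent') is shared by all ingroup taxa — unites the whole ingroup.
Only Neoinus, Pachyops, and Xiphinus show the derived state 'present' for wing venation reduced, supporting them as a clade.
lateral line: derived state 'present' in Neoinus and Pachyops only — synapomorphy for {Neoinus, Pachyops}.
nectar spur: derived state 'present' in Neoinus, Pachyops, Therellus, and Xiphinus only — synapomorphy for {Neoinus, Pachyops, Therellus, Xiphinus}.
Most parsimonious ingroup topology: (Dromaria,((Xiphinus,(Pachyops,Neoinus)),Therellus)).
Dromaria is sister to the clade containing all other ingroup taxa, so it is the earliest-diverging (most basal) ingroup lineage.

Dromaria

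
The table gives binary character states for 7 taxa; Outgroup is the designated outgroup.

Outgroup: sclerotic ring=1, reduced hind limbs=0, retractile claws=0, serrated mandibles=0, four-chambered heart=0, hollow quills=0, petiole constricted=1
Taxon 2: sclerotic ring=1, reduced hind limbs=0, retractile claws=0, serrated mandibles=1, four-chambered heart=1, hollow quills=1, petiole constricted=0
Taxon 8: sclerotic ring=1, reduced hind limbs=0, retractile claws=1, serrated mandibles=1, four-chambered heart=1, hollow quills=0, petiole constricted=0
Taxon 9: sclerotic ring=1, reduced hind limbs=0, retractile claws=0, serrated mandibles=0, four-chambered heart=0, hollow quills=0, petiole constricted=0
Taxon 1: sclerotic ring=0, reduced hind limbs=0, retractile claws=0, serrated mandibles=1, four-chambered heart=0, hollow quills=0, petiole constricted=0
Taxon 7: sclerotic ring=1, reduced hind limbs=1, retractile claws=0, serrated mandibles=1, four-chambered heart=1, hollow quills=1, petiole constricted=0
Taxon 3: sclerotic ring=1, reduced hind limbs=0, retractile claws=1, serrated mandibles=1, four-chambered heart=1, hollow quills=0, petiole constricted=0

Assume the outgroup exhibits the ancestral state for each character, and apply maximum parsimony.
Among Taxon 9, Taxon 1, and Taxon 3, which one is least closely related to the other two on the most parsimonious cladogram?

Character polarity is set by the outgroup: the derived state is whichever differs from the outgroup's state, so for sclerotic ring, petiole constricted the derived state is '0', and for the remaining characters it is '1'.
sclerotic ring (derived state '0') is unique to Taxon 1 (autapomorphy; uninformative for grouping).
reduced hind limbs (derived state '1') is unique to Taxon 7 (autapomorphy; uninformative for grouping).
retractile claws (derived state '1') is shared by Taxon 3 and Taxon 8 — a synapomorphy uniting that clade.
serrated mandibles (derived state '1') is shared by Taxon 1, Taxon 2, Taxon 3, Taxon 7, and Taxon 8 — a synapomorphy uniting that clade.
four-chambered heart: derived state '1' in Taxon 2, Taxon 3, Taxon 7, and Taxon 8 only — synapomorphy for {Taxon 2, Taxon 3, Taxon 7, Taxon 8}.
hollow quills (derived state '1') is shared by Taxon 2 and Taxon 7 — a synapomorphy uniting that clade.
petiole constricted (derived state '0') is shared by all ingroup taxa — unites the whole ingroup.
Most parsimonious ingroup topology: ((((Taxon 2,Taxon 7),(Taxon 8,Taxon 3)),Taxon 1),Taxon 9).
Taxon 3 and Taxon 1 share a more recent common ancestor with each other than either does with Taxon 9, so Taxon 9 is the least closely related of the three.

Taxon 9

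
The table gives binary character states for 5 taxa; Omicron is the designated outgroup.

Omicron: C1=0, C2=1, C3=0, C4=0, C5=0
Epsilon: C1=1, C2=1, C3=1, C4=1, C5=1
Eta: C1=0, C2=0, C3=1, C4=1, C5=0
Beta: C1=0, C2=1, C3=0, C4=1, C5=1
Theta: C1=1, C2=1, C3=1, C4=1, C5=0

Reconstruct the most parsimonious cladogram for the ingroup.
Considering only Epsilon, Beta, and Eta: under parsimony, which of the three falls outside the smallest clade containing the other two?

Character polarity is set by the outgroup: the derived state is whichever differs from the outgroup's state, so for C2 the derived state is '0', and for the remaining characters it is '1'.
C1: derived state '1' in Epsilon and Theta only — synapomorphy for {Epsilon, Theta}.
C2 (derived state '0') is unique to Eta (autapomorphy; uninformative for grouping).
Only Epsilon, Eta, and Theta show the derived state '1' for C3, supporting them as a clade.
C4 (derived state '1') is shared by all ingroup taxa — unites the whole ingroup.
C5 (state '1') occurs in Beta and Epsilon but conflicts with the nesting implied by the other characters — most parsimoniously interpreted as homoplasy.
Most parsimonious ingroup topology: (((Epsilon,Theta),Eta),Beta).
Eta and Epsilon share a more recent common ancestor with each other than either does with Beta, so Beta is the least closely related of the three.

Beta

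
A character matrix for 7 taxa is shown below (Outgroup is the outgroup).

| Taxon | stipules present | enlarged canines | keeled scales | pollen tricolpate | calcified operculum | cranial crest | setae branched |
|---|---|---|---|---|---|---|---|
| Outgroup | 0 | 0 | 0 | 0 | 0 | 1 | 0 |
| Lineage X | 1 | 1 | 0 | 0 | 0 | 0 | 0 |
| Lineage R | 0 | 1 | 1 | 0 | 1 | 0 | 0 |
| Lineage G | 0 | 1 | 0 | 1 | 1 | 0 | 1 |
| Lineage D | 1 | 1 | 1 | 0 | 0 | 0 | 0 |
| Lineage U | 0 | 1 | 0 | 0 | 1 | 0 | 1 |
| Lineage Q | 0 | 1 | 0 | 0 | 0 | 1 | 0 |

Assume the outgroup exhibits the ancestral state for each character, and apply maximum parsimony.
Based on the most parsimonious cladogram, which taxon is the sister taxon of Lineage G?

Lineage U

Character polarity is set by the outgroup: the derived state is whichever differs from the outgroup's state, so for cranial crest the derived state is '0', and for the remaining characters it is '1'.
Only Lineage D and Lineage X show the derived state '1' for stipules present, supporting them as a clade.
enlarged canines (derived state '1') is shared by all ingroup taxa — unites the whole ingroup.
keeled scales groups Lineage D and Lineage R, which is incompatible with the clades supported by the remaining characters; treating it as convergent (homoplasy) costs fewer steps than any alternative tree.
pollen tricolpate (derived state '1') is unique to Lineage G (autapomorphy; uninformative for grouping).
calcified operculum: derived state '1' in Lineage G, Lineage R, and Lineage U only — synapomorphy for {Lineage G, Lineage R, Lineage U}.
cranial crest (derived state '0') is shared by Lineage D, Lineage G, Lineage R, Lineage U, and Lineage X — a synapomorphy uniting that clade.
Only Lineage G and Lineage U show the derived state '1' for setae branched, supporting them as a clade.
Most parsimonious ingroup topology: (((Lineage X,Lineage D),(Lineage R,(Lineage G,Lineage U))),Lineage Q).
Lineage G and Lineage U form a cherry on this tree, so they are sister taxa.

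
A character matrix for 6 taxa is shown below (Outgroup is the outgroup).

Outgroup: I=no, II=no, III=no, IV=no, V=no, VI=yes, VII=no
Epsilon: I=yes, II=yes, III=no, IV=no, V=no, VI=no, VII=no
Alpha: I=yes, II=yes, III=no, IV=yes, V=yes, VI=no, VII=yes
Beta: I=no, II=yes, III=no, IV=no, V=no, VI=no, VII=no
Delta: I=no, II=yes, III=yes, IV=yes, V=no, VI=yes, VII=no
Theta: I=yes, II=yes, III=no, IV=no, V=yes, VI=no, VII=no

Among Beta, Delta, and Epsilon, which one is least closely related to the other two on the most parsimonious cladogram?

Delta

Character polarity is set by the outgroup: the derived state is whichever differs from the outgroup's state, so for VI the derived state is 'no', and for the remaining characters it is 'yes'.
Only Alpha, Epsilon, and Theta show the derived state 'yes' for I, supporting them as a clade.
All ingroup taxa share the derived state 'yes' for II; it defines the ingroup but does not resolve relationships within it.
III: derived state 'yes' in Delta only — an autapomorphy, so it tells us nothing about relationships among taxa.
IV (state 'yes') occurs in Alpha and Delta but conflicts with the nesting implied by the other characters — most parsimoniously interpreted as homoplasy.
V (derived state 'yes') is shared by Alpha and Theta — a synapomorphy uniting that clade.
VI: derived state 'no' in Alpha, Beta, Epsilon, and Theta only — synapomorphy for {Alpha, Beta, Epsilon, Theta}.
VII (derived state 'yes') is unique to Alpha (autapomorphy; uninformative for grouping).
Most parsimonious ingroup topology: (((Epsilon,(Alpha,Theta)),Beta),Delta).
Epsilon and Beta share a more recent common ancestor with each other than either does with Delta, so Delta is the least closely related of the three.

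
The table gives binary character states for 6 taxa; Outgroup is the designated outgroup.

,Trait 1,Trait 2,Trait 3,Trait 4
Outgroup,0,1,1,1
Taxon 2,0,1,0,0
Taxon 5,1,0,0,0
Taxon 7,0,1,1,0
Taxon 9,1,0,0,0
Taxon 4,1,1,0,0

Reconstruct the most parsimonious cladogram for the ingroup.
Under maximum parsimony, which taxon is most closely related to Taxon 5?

Taxon 9

Character polarity is set by the outgroup: the derived state is whichever differs from the outgroup's state, so for Trait 2, Trait 3, Trait 4 the derived state is '0', and for the remaining characters it is '1'.
Only Taxon 4, Taxon 5, and Taxon 9 show the derived state '1' for Trait 1, supporting them as a clade.
Trait 2: derived state '0' in Taxon 5 and Taxon 9 only — synapomorphy for {Taxon 5, Taxon 9}.
Trait 3: derived state '0' in Taxon 2, Taxon 4, Taxon 5, and Taxon 9 only — synapomorphy for {Taxon 2, Taxon 4, Taxon 5, Taxon 9}.
All ingroup taxa share the derived state '0' for Trait 4; it defines the ingroup but does not resolve relationships within it.
Most parsimonious ingroup topology: ((Taxon 2,((Taxon 5,Taxon 9),Taxon 4)),Taxon 7).
Taxon 5 and Taxon 9 form a cherry on this tree, so they are sister taxa.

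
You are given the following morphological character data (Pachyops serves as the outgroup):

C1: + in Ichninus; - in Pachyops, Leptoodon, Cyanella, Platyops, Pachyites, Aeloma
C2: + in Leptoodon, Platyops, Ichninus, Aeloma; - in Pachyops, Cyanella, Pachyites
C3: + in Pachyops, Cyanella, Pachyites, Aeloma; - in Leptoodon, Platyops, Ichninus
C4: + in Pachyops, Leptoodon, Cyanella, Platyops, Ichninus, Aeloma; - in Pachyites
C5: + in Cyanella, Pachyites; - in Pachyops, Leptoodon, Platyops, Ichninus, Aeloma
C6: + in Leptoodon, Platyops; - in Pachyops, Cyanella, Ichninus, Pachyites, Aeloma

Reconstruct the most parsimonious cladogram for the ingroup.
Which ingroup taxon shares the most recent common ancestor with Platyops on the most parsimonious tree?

Leptoodon

Character polarity is set by the outgroup: the derived state is whichever differs from the outgroup's state, so for C3, C4 the derived state is '-', and for the remaining characters it is '+'.
C1 (derived state '+') is unique to Ichninus (autapomorphy; uninformative for grouping).
C2: derived state '+' in Aeloma, Ichninus, Leptoodon, and Platyops only — synapomorphy for {Aeloma, Ichninus, Leptoodon, Platyops}.
C3 (derived state '-') is shared by Ichninus, Leptoodon, and Platyops — a synapomorphy uniting that clade.
C4: derived state '-' in Pachyites only — an autapomorphy, so it tells us nothing about relationships among taxa.
C5: derived state '+' in Cyanella and Pachyites only — synapomorphy for {Cyanella, Pachyites}.
Only Leptoodon and Platyops show the derived state '+' for C6, supporting them as a clade.
Most parsimonious ingroup topology: ((((Leptoodon,Platyops),Ichninus),Aeloma),(Cyanella,Pachyites)).
Platyops and Leptoodon form a cherry on this tree, so they are sister taxa.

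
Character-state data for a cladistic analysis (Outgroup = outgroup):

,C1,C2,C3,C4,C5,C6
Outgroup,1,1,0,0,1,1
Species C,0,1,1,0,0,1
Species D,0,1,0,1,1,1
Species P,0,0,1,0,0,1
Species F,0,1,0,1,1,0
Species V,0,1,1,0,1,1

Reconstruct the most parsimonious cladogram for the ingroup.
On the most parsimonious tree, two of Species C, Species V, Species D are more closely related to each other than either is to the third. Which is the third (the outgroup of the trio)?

Character polarity is set by the outgroup: the derived state is whichever differs from the outgroup's state, so for C1, C2, C5, C6 the derived state is '0', and for the remaining characters it is '1'.
All ingroup taxa share the derived state '0' for C1; it defines the ingroup but does not resolve relationships within it.
C2 (derived state '0') is unique to Species P (autapomorphy; uninformative for grouping).
Only Species C, Species P, and Species V show the derived state '1' for C3, supporting them as a clade.
C4 (derived state '1') is shared by Species D and Species F — a synapomorphy uniting that clade.
C5: derived state '0' in Species C and Species P only — synapomorphy for {Species C, Species P}.
C6: derived state '0' in Species F only — an autapomorphy, so it tells us nothing about relationships among taxa.
Most parsimonious ingroup topology: (((Species C,Species P),Species V),(Species D,Species F)).
Species V and Species C share a more recent common ancestor with each other than either does with Species D, so Species D is the least closely related of the three.

Species D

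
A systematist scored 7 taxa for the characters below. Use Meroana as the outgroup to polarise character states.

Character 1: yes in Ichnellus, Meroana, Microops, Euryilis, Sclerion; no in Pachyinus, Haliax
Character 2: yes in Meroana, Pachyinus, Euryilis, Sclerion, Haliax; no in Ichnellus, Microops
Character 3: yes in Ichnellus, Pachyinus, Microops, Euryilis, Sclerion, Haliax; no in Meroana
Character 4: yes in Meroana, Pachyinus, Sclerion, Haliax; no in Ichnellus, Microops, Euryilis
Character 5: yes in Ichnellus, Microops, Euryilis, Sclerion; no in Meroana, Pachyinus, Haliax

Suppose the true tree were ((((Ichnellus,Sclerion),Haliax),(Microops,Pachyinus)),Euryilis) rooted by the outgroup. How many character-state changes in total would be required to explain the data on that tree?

11

Map each character onto ((((Ichnellus,Sclerion),Haliax),(Microops,Pachyinus)),Euryilis) (rooted by Meroana) and count the minimum state changes it requires (Fitch parsimony):
Character 1: 2; Character 2: 2; Character 3: 1; Character 4: 3; Character 5: 3.
Total tree length = 11.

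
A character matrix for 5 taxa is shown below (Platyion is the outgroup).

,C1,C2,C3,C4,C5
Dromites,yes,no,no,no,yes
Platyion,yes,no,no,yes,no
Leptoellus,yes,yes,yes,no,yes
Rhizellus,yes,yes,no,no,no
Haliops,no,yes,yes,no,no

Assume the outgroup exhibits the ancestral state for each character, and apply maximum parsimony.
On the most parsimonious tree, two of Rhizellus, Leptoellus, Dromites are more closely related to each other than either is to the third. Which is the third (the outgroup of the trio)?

Dromites

Character polarity is set by the outgroup: the derived state is whichever differs from the outgroup's state, so for C1, C4 the derived state is 'no', and for the remaining characters it is 'yes'.
C1 (derived state 'no') is unique to Haliops (autapomorphy; uninformative for grouping).
C2: derived state 'yes' in Haliops, Leptoellus, and Rhizellus only — synapomorphy for {Haliops, Leptoellus, Rhizellus}.
C3: derived state 'yes' in Haliops and Leptoellus only — synapomorphy for {Haliops, Leptoellus}.
C4 (derived state 'no') is shared by all ingroup taxa — unites the whole ingroup.
C5 groups Dromites and Leptoellus, which is incompatible with the clades supported by the remaining characters; treating it as convergent (homoplasy) costs fewer steps than any alternative tree.
Most parsimonious ingroup topology: (((Haliops,Leptoellus),Rhizellus),Dromites).
Rhizellus and Leptoellus share a more recent common ancestor with each other than either does with Dromites, so Dromites is the least closely related of the three.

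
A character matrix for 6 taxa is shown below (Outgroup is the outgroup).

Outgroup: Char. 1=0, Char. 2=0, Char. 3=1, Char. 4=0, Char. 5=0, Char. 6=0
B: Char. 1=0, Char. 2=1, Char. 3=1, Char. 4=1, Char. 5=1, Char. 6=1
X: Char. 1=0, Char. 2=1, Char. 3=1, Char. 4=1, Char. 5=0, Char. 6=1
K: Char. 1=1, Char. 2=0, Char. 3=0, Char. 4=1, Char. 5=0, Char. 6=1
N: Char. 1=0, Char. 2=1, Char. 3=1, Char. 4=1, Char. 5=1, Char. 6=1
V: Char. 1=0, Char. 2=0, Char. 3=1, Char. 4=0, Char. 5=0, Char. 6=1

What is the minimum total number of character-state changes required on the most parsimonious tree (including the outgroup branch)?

6

Character polarity is set by the outgroup: the derived state is whichever differs from the outgroup's state, so for Char. 3 the derived state is '0', and for the remaining characters it is '1'.
Char. 1: derived state '1' in K only — an autapomorphy, so it tells us nothing about relationships among taxa.
Char. 2 (derived state '1') is shared by B, N, and X — a synapomorphy uniting that clade.
Char. 3: derived state '0' in K only — an autapomorphy, so it tells us nothing about relationships among taxa.
Char. 4: derived state '1' in B, K, N, and X only — synapomorphy for {B, K, N, X}.
Char. 5: derived state '1' in B and N only — synapomorphy for {B, N}.
All ingroup taxa share the derived state '1' for Char. 6; it defines the ingroup but does not resolve relationships within it.
Most parsimonious ingroup topology: ((((B,N),X),K),V).
Changes per character on this tree: Char. 1: 1; Char. 2: 1; Char. 3: 1; Char. 4: 1; Char. 5: 1; Char. 6: 1.
Total = 6.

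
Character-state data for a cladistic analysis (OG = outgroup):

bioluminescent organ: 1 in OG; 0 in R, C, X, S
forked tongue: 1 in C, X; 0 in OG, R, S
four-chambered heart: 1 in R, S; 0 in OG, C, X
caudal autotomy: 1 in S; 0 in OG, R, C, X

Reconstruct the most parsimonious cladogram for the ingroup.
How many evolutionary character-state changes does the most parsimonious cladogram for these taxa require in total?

4

Character polarity is set by the outgroup: the derived state is whichever differs from the outgroup's state, so for bioluminescent organ the derived state is '0', and for the remaining characters it is '1'.
All ingroup taxa share the derived state '0' for bioluminescent organ; it defines the ingroup but does not resolve relationships within it.
Only C and X show the derived state '1' for forked tongue, supporting them as a clade.
four-chambered heart (derived state '1') is shared by R and S — a synapomorphy uniting that clade.
caudal autotomy: derived state '1' in S only — an autapomorphy, so it tells us nothing about relationships among taxa.
Most parsimonious ingroup topology: ((R,S),(C,X)).
Changes per character on this tree: bioluminescent organ: 1; forked tongue: 1; four-chambered heart: 1; caudal autotomy: 1.
Total = 4.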